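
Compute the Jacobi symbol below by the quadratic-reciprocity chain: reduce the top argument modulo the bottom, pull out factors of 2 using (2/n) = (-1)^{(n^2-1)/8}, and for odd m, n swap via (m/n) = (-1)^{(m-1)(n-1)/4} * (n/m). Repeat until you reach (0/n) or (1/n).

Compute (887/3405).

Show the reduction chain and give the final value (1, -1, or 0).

reciprocity: (887/3405) = +1·(3405/887) since 887 mod 4 = 3, 3405 mod 4 = 1; sign now +1
(3405/887) = (744/887)   [reduce mod 887]
744 = 2^3·93; (2/887) = +1 since 887 mod 8 = 7, so (744/887) = (+1)^3·(93/887); sign now +1
reciprocity: (93/887) = +1·(887/93) since 93 mod 4 = 1, 887 mod 4 = 3; sign now +1
(887/93) = (50/93)   [reduce mod 93]
50 = 2^1·25; (2/93) = -1 since 93 mod 8 = 5, so (50/93) = (-1)^1·(25/93); sign now -1
reciprocity: (25/93) = +1·(93/25) since 25 mod 4 = 1, 93 mod 4 = 1; sign now -1
(93/25) = (18/25)   [reduce mod 25]
18 = 2^1·9; (2/25) = +1 since 25 mod 8 = 1, so (18/25) = (+1)^1·(9/25); sign now -1
reciprocity: (9/25) = +1·(25/9) since 9 mod 4 = 1, 25 mod 4 = 1; sign now -1
(25/9) = (7/9)   [reduce mod 9]
reciprocity: (7/9) = +1·(9/7) since 7 mod 4 = 3, 9 mod 4 = 1; sign now -1
(9/7) = (2/7)   [reduce mod 7]
2 = 2^1·1; (2/7) = +1 since 7 mod 8 = 7, so (2/7) = (+1)^1·(1/7); sign now -1
(1/7) = 1; final value = sign = -1

-1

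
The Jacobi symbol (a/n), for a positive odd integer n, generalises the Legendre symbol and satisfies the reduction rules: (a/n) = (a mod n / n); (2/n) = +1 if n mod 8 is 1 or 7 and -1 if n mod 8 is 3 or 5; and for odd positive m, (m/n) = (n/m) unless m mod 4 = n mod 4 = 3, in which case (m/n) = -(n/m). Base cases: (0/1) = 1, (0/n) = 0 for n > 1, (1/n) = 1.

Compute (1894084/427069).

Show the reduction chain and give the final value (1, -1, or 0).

-1

(1894084/427069) = (185808/427069)   [reduce mod 427069]
185808 = 2^4·11613; (2/427069) = -1 since 427069 mod 8 = 5, so (185808/427069) = (-1)^4·(11613/427069); sign now +1
reciprocity: (11613/427069) = +1·(427069/11613) since 11613 mod 4 = 1, 427069 mod 4 = 1; sign now +1
(427069/11613) = (9001/11613)   [reduce mod 11613]
reciprocity: (9001/11613) = +1·(11613/9001) since 9001 mod 4 = 1, 11613 mod 4 = 1; sign now +1
(11613/9001) = (2612/9001)   [reduce mod 9001]
2612 = 2^2·653; (2/9001) = +1 since 9001 mod 8 = 1, so (2612/9001) = (+1)^2·(653/9001); sign now +1
reciprocity: (653/9001) = +1·(9001/653) since 653 mod 4 = 1, 9001 mod 4 = 1; sign now +1
(9001/653) = (512/653)   [reduce mod 653]
512 = 2^9·1; (2/653) = -1 since 653 mod 8 = 5, so (512/653) = (-1)^9·(1/653); sign now -1
(1/653) = 1; final value = sign = -1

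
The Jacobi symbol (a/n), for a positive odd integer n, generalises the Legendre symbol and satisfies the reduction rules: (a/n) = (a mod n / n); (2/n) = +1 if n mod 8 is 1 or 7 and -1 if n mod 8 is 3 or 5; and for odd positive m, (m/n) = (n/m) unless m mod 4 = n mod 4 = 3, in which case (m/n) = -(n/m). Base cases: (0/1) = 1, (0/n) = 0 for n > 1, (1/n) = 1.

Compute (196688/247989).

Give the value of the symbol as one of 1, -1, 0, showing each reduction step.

-1

196688 = 2^4·12293; (2/247989) = -1 since 247989 mod 8 = 5, so (196688/247989) = (-1)^4·(12293/247989); sign now +1
reciprocity: (12293/247989) = +1·(247989/12293) since 12293 mod 4 = 1, 247989 mod 4 = 1; sign now +1
(247989/12293) = (2129/12293)   [reduce mod 12293]
reciprocity: (2129/12293) = +1·(12293/2129) since 2129 mod 4 = 1, 12293 mod 4 = 1; sign now +1
(12293/2129) = (1648/2129)   [reduce mod 2129]
1648 = 2^4·103; (2/2129) = +1 since 2129 mod 8 = 1, so (1648/2129) = (+1)^4·(103/2129); sign now +1
reciprocity: (103/2129) = +1·(2129/103) since 103 mod 4 = 3, 2129 mod 4 = 1; sign now +1
(2129/103) = (69/103)   [reduce mod 103]
reciprocity: (69/103) = +1·(103/69) since 69 mod 4 = 1, 103 mod 4 = 3; sign now +1
(103/69) = (34/69)   [reduce mod 69]
34 = 2^1·17; (2/69) = -1 since 69 mod 8 = 5, so (34/69) = (-1)^1·(17/69); sign now -1
reciprocity: (17/69) = +1·(69/17) since 17 mod 4 = 1, 69 mod 4 = 1; sign now -1
(69/17) = (1/17)   [reduce mod 17]
(1/17) = 1; final value = sign = -1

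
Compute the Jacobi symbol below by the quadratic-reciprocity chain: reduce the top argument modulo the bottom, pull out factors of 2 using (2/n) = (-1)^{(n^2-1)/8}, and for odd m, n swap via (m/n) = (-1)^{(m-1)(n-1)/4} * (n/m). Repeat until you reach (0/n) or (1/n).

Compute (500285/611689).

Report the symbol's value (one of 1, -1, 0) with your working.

1

reciprocity: (500285/611689) = +1·(611689/500285) since 500285 mod 4 = 1, 611689 mod 4 = 1; sign now +1
(611689/500285) = (111404/500285)   [reduce mod 500285]
111404 = 2^2·27851; (2/500285) = -1 since 500285 mod 8 = 5, so (111404/500285) = (-1)^2·(27851/500285); sign now +1
reciprocity: (27851/500285) = +1·(500285/27851) since 27851 mod 4 = 3, 500285 mod 4 = 1; sign now +1
(500285/27851) = (26818/27851)   [reduce mod 27851]
26818 = 2^1·13409; (2/27851) = -1 since 27851 mod 8 = 3, so (26818/27851) = (-1)^1·(13409/27851); sign now -1
reciprocity: (13409/27851) = +1·(27851/13409) since 13409 mod 4 = 1, 27851 mod 4 = 3; sign now -1
(27851/13409) = (1033/13409)   [reduce mod 13409]
reciprocity: (1033/13409) = +1·(13409/1033) since 1033 mod 4 = 1, 13409 mod 4 = 1; sign now -1
(13409/1033) = (1013/1033)   [reduce mod 1033]
reciprocity: (1013/1033) = +1·(1033/1013) since 1013 mod 4 = 1, 1033 mod 4 = 1; sign now -1
(1033/1013) = (20/1013)   [reduce mod 1013]
20 = 2^2·5; (2/1013) = -1 since 1013 mod 8 = 5, so (20/1013) = (-1)^2·(5/1013); sign now -1
reciprocity: (5/1013) = +1·(1013/5) since 5 mod 4 = 1, 1013 mod 4 = 1; sign now -1
(1013/5) = (3/5)   [reduce mod 5]
reciprocity: (3/5) = +1·(5/3) since 3 mod 4 = 3, 5 mod 4 = 1; sign now -1
(5/3) = (2/3)   [reduce mod 3]
2 = 2^1·1; (2/3) = -1 since 3 mod 8 = 3, so (2/3) = (-1)^1·(1/3); sign now +1
(1/3) = 1; final value = sign = +1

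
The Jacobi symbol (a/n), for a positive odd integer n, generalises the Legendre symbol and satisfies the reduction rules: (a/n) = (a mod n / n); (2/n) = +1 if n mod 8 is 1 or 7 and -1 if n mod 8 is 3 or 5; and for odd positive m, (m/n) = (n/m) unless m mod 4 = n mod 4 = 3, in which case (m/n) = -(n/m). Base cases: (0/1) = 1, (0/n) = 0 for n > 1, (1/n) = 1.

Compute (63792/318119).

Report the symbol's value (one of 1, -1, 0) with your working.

1

factor out 2^4: 63792 = 2^4·3987; with 318119 mod 8 = 7, (2/318119) = +1; sign now +1; continue with (3987/318119)
flip (3987/318119) -> (318119/3987): both odd, 3987 mod 4 = 3, 318119 mod 4 = 3, so the flip contributes -1; sign now -1
(318119/3987): 318119 mod 3987 = 3146, so (318119/3987) = (3146/3987)
factor out 2^1: 3146 = 2^1·1573; with 3987 mod 8 = 3, (2/3987) = -1; sign now +1; continue with (1573/3987)
flip (1573/3987) -> (3987/1573): both odd, 1573 mod 4 = 1, 3987 mod 4 = 3, so the flip contributes +1; sign now +1
(3987/1573): 3987 mod 1573 = 841, so (3987/1573) = (841/1573)
flip (841/1573) -> (1573/841): both odd, 841 mod 4 = 1, 1573 mod 4 = 1, so the flip contributes +1; sign now +1
(1573/841): 1573 mod 841 = 732, so (1573/841) = (732/841)
factor out 2^2: 732 = 2^2·183; with 841 mod 8 = 1, (2/841) = +1; sign now +1; continue with (183/841)
flip (183/841) -> (841/183): both odd, 183 mod 4 = 3, 841 mod 4 = 1, so the flip contributes +1; sign now +1
(841/183): 841 mod 183 = 109, so (841/183) = (109/183)
flip (109/183) -> (183/109): both odd, 109 mod 4 = 1, 183 mod 4 = 3, so the flip contributes +1; sign now +1
(183/109): 183 mod 109 = 74, so (183/109) = (74/109)
factor out 2^1: 74 = 2^1·37; with 109 mod 8 = 5, (2/109) = -1; sign now -1; continue with (37/109)
flip (37/109) -> (109/37): both odd, 37 mod 4 = 1, 109 mod 4 = 1, so the flip contributes +1; sign now -1
(109/37): 109 mod 37 = 35, so (109/37) = (35/37)
flip (35/37) -> (37/35): both odd, 35 mod 4 = 3, 37 mod 4 = 1, so the flip contributes +1; sign now -1
(37/35): 37 mod 35 = 2, so (37/35) = (2/35)
factor out 2^1: 2 = 2^1·1; with 35 mod 8 = 3, (2/35) = -1; sign now +1; continue with (1/35)
reached (1/35) = 1, so the symbol is +1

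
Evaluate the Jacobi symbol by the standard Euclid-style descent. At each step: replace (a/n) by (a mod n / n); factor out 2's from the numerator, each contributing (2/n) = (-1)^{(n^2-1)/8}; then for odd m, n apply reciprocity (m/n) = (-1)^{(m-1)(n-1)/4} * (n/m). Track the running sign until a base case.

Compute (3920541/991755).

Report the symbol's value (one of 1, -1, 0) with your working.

(3920541/991755): 3920541 mod 991755 = 945276, so (3920541/991755) = (945276/991755)
factor out 2^2: 945276 = 2^2·236319; with 991755 mod 8 = 3, (2/991755) = -1; sign now +1; continue with (236319/991755)
flip (236319/991755) -> (991755/236319): both odd, 236319 mod 4 = 3, 991755 mod 4 = 3, so the flip contributes -1; sign now -1
(991755/236319): 991755 mod 236319 = 46479, so (991755/236319) = (46479/236319)
flip (46479/236319) -> (236319/46479): both odd, 46479 mod 4 = 3, 236319 mod 4 = 3, so the flip contributes -1; sign now +1
(236319/46479): 236319 mod 46479 = 3924, so (236319/46479) = (3924/46479)
factor out 2^2: 3924 = 2^2·981; with 46479 mod 8 = 7, (2/46479) = +1; sign now +1; continue with (981/46479)
flip (981/46479) -> (46479/981): both odd, 981 mod 4 = 1, 46479 mod 4 = 3, so the flip contributes +1; sign now +1
(46479/981): 46479 mod 981 = 372, so (46479/981) = (372/981)
factor out 2^2: 372 = 2^2·93; with 981 mod 8 = 5, (2/981) = -1; sign now +1; continue with (93/981)
flip (93/981) -> (981/93): both odd, 93 mod 4 = 1, 981 mod 4 = 1, so the flip contributes +1; sign now +1
(981/93): 981 mod 93 = 51, so (981/93) = (51/93)
flip (51/93) -> (93/51): both odd, 51 mod 4 = 3, 93 mod 4 = 1, so the flip contributes +1; sign now +1
(93/51): 93 mod 51 = 42, so (93/51) = (42/51)
factor out 2^1: 42 = 2^1·21; with 51 mod 8 = 3, (2/51) = -1; sign now -1; continue with (21/51)
flip (21/51) -> (51/21): both odd, 21 mod 4 = 1, 51 mod 4 = 3, so the flip contributes +1; sign now -1
(51/21): 51 mod 21 = 9, so (51/21) = (9/21)
flip (9/21) -> (21/9): both odd, 9 mod 4 = 1, 21 mod 4 = 1, so the flip contributes +1; sign now -1
(21/9): 21 mod 9 = 3, so (21/9) = (3/9)
flip (3/9) -> (9/3): both odd, 3 mod 4 = 3, 9 mod 4 = 1, so the flip contributes +1; sign now -1
(9/3): 9 mod 3 = 0, so (9/3) = (0/3)
reached (0/3); gcd(a, n) > 1, so (0/3) = 0 and the symbol is 0

0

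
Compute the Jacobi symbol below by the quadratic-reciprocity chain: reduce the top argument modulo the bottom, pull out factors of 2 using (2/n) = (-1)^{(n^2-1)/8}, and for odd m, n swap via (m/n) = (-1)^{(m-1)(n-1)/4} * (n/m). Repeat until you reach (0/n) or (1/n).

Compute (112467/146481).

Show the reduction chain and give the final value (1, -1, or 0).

0

flip (112467/146481) -> (146481/112467): both odd, 112467 mod 4 = 3, 146481 mod 4 = 1, so the flip contributes +1; sign now +1
(146481/112467): 146481 mod 112467 = 34014, so (146481/112467) = (34014/112467)
factor out 2^1: 34014 = 2^1·17007; with 112467 mod 8 = 3, (2/112467) = -1; sign now -1; continue with (17007/112467)
flip (17007/112467) -> (112467/17007): both odd, 17007 mod 4 = 3, 112467 mod 4 = 3, so the flip contributes -1; sign now +1
(112467/17007): 112467 mod 17007 = 10425, so (112467/17007) = (10425/17007)
flip (10425/17007) -> (17007/10425): both odd, 10425 mod 4 = 1, 17007 mod 4 = 3, so the flip contributes +1; sign now +1
(17007/10425): 17007 mod 10425 = 6582, so (17007/10425) = (6582/10425)
factor out 2^1: 6582 = 2^1·3291; with 10425 mod 8 = 1, (2/10425) = +1; sign now +1; continue with (3291/10425)
flip (3291/10425) -> (10425/3291): both odd, 3291 mod 4 = 3, 10425 mod 4 = 1, so the flip contributes +1; sign now +1
(10425/3291): 10425 mod 3291 = 552, so (10425/3291) = (552/3291)
factor out 2^3: 552 = 2^3·69; with 3291 mod 8 = 3, (2/3291) = -1; sign now -1; continue with (69/3291)
flip (69/3291) -> (3291/69): both odd, 69 mod 4 = 1, 3291 mod 4 = 3, so the flip contributes +1; sign now -1
(3291/69): 3291 mod 69 = 48, so (3291/69) = (48/69)
factor out 2^4: 48 = 2^4·3; with 69 mod 8 = 5, (2/69) = -1; sign now -1; continue with (3/69)
flip (3/69) -> (69/3): both odd, 3 mod 4 = 3, 69 mod 4 = 1, so the flip contributes +1; sign now -1
(69/3): 69 mod 3 = 0, so (69/3) = (0/3)
reached (0/3); gcd(a, n) > 1, so (0/3) = 0 and the symbol is 0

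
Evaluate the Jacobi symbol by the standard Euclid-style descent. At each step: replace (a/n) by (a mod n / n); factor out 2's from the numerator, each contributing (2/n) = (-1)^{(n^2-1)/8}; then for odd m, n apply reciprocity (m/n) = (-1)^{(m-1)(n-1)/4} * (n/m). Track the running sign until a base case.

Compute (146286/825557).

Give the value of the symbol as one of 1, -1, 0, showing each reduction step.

factor out 2^1: 146286 = 2^1·73143; with 825557 mod 8 = 5, (2/825557) = -1; sign now -1; continue with (73143/825557)
flip (73143/825557) -> (825557/73143): both odd, 73143 mod 4 = 3, 825557 mod 4 = 1, so the flip contributes +1; sign now -1
(825557/73143): 825557 mod 73143 = 20984, so (825557/73143) = (20984/73143)
factor out 2^3: 20984 = 2^3·2623; with 73143 mod 8 = 7, (2/73143) = +1; sign now -1; continue with (2623/73143)
flip (2623/73143) -> (73143/2623): both odd, 2623 mod 4 = 3, 73143 mod 4 = 3, so the flip contributes -1; sign now +1
(73143/2623): 73143 mod 2623 = 2322, so (73143/2623) = (2322/2623)
factor out 2^1: 2322 = 2^1·1161; with 2623 mod 8 = 7, (2/2623) = +1; sign now +1; continue with (1161/2623)
flip (1161/2623) -> (2623/1161): both odd, 1161 mod 4 = 1, 2623 mod 4 = 3, so the flip contributes +1; sign now +1
(2623/1161): 2623 mod 1161 = 301, so (2623/1161) = (301/1161)
flip (301/1161) -> (1161/301): both odd, 301 mod 4 = 1, 1161 mod 4 = 1, so the flip contributes +1; sign now +1
(1161/301): 1161 mod 301 = 258, so (1161/301) = (258/301)
factor out 2^1: 258 = 2^1·129; with 301 mod 8 = 5, (2/301) = -1; sign now -1; continue with (129/301)
flip (129/301) -> (301/129): both odd, 129 mod 4 = 1, 301 mod 4 = 1, so the flip contributes +1; sign now -1
(301/129): 301 mod 129 = 43, so (301/129) = (43/129)
flip (43/129) -> (129/43): both odd, 43 mod 4 = 3, 129 mod 4 = 1, so the flip contributes +1; sign now -1
(129/43): 129 mod 43 = 0, so (129/43) = (0/43)
reached (0/43); gcd(a, n) > 1, so (0/43) = 0 and the symbol is 0

0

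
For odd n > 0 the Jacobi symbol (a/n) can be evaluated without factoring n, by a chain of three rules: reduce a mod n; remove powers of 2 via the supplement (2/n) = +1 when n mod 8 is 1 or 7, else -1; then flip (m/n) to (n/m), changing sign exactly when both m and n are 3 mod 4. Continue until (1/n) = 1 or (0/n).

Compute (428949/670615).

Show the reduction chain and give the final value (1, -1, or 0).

-1

flip (428949/670615) -> (670615/428949): both odd, 428949 mod 4 = 1, 670615 mod 4 = 3, so the flip contributes +1; sign now +1
(670615/428949): 670615 mod 428949 = 241666, so (670615/428949) = (241666/428949)
factor out 2^1: 241666 = 2^1·120833; with 428949 mod 8 = 5, (2/428949) = -1; sign now -1; continue with (120833/428949)
flip (120833/428949) -> (428949/120833): both odd, 120833 mod 4 = 1, 428949 mod 4 = 1, so the flip contributes +1; sign now -1
(428949/120833): 428949 mod 120833 = 66450, so (428949/120833) = (66450/120833)
factor out 2^1: 66450 = 2^1·33225; with 120833 mod 8 = 1, (2/120833) = +1; sign now -1; continue with (33225/120833)
flip (33225/120833) -> (120833/33225): both odd, 33225 mod 4 = 1, 120833 mod 4 = 1, so the flip contributes +1; sign now -1
(120833/33225): 120833 mod 33225 = 21158, so (120833/33225) = (21158/33225)
factor out 2^1: 21158 = 2^1·10579; with 33225 mod 8 = 1, (2/33225) = +1; sign now -1; continue with (10579/33225)
flip (10579/33225) -> (33225/10579): both odd, 10579 mod 4 = 3, 33225 mod 4 = 1, so the flip contributes +1; sign now -1
(33225/10579): 33225 mod 10579 = 1488, so (33225/10579) = (1488/10579)
factor out 2^4: 1488 = 2^4·93; with 10579 mod 8 = 3, (2/10579) = -1; sign now -1; continue with (93/10579)
flip (93/10579) -> (10579/93): both odd, 93 mod 4 = 1, 10579 mod 4 = 3, so the flip contributes +1; sign now -1
(10579/93): 10579 mod 93 = 70, so (10579/93) = (70/93)
factor out 2^1: 70 = 2^1·35; with 93 mod 8 = 5, (2/93) = -1; sign now +1; continue with (35/93)
flip (35/93) -> (93/35): both odd, 35 mod 4 = 3, 93 mod 4 = 1, so the flip contributes +1; sign now +1
(93/35): 93 mod 35 = 23, so (93/35) = (23/35)
flip (23/35) -> (35/23): both odd, 23 mod 4 = 3, 35 mod 4 = 3, so the flip contributes -1; sign now -1
(35/23): 35 mod 23 = 12, so (35/23) = (12/23)
factor out 2^2: 12 = 2^2·3; with 23 mod 8 = 7, (2/23) = +1; sign now -1; continue with (3/23)
flip (3/23) -> (23/3): both odd, 3 mod 4 = 3, 23 mod 4 = 3, so the flip contributes -1; sign now +1
(23/3): 23 mod 3 = 2, so (23/3) = (2/3)
factor out 2^1: 2 = 2^1·1; with 3 mod 8 = 3, (2/3) = -1; sign now -1; continue with (1/3)
reached (1/3) = 1, so the symbol is -1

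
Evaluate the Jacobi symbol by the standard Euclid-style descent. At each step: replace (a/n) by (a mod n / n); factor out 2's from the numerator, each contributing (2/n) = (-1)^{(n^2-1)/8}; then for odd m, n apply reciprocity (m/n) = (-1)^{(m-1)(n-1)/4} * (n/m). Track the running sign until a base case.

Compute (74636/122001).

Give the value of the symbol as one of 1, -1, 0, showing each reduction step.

1

74636 = 2^2·18659; (2/122001) = +1 since 122001 mod 8 = 1, so (74636/122001) = (+1)^2·(18659/122001); sign now +1
reciprocity: (18659/122001) = +1·(122001/18659) since 18659 mod 4 = 3, 122001 mod 4 = 1; sign now +1
(122001/18659) = (10047/18659)   [reduce mod 18659]
reciprocity: (10047/18659) = -1·(18659/10047) since 10047 mod 4 = 3, 18659 mod 4 = 3; sign now -1
(18659/10047) = (8612/10047)   [reduce mod 10047]
8612 = 2^2·2153; (2/10047) = +1 since 10047 mod 8 = 7, so (8612/10047) = (+1)^2·(2153/10047); sign now -1
reciprocity: (2153/10047) = +1·(10047/2153) since 2153 mod 4 = 1, 10047 mod 4 = 3; sign now -1
(10047/2153) = (1435/2153)   [reduce mod 2153]
reciprocity: (1435/2153) = +1·(2153/1435) since 1435 mod 4 = 3, 2153 mod 4 = 1; sign now -1
(2153/1435) = (718/1435)   [reduce mod 1435]
718 = 2^1·359; (2/1435) = -1 since 1435 mod 8 = 3, so (718/1435) = (-1)^1·(359/1435); sign now +1
reciprocity: (359/1435) = -1·(1435/359) since 359 mod 4 = 3, 1435 mod 4 = 3; sign now -1
(1435/359) = (358/359)   [reduce mod 359]
358 = 2^1·179; (2/359) = +1 since 359 mod 8 = 7, so (358/359) = (+1)^1·(179/359); sign now -1
reciprocity: (179/359) = -1·(359/179) since 179 mod 4 = 3, 359 mod 4 = 3; sign now +1
(359/179) = (1/179)   [reduce mod 179]
(1/179) = 1; final value = sign = +1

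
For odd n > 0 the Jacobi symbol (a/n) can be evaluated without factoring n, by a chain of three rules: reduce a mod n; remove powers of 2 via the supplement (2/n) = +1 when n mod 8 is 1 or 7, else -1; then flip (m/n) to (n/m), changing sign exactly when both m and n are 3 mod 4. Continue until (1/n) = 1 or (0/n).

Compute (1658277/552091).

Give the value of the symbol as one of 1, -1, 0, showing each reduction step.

-1

(1658277/552091) = (2004/552091)   [reduce mod 552091]
2004 = 2^2·501; (2/552091) = -1 since 552091 mod 8 = 3, so (2004/552091) = (-1)^2·(501/552091); sign now +1
reciprocity: (501/552091) = +1·(552091/501) since 501 mod 4 = 1, 552091 mod 4 = 3; sign now +1
(552091/501) = (490/501)   [reduce mod 501]
490 = 2^1·245; (2/501) = -1 since 501 mod 8 = 5, so (490/501) = (-1)^1·(245/501); sign now -1
reciprocity: (245/501) = +1·(501/245) since 245 mod 4 = 1, 501 mod 4 = 1; sign now -1
(501/245) = (11/245)   [reduce mod 245]
reciprocity: (11/245) = +1·(245/11) since 11 mod 4 = 3, 245 mod 4 = 1; sign now -1
(245/11) = (3/11)   [reduce mod 11]
reciprocity: (3/11) = -1·(11/3) since 3 mod 4 = 3, 11 mod 4 = 3; sign now +1
(11/3) = (2/3)   [reduce mod 3]
2 = 2^1·1; (2/3) = -1 since 3 mod 8 = 3, so (2/3) = (-1)^1·(1/3); sign now -1
(1/3) = 1; final value = sign = -1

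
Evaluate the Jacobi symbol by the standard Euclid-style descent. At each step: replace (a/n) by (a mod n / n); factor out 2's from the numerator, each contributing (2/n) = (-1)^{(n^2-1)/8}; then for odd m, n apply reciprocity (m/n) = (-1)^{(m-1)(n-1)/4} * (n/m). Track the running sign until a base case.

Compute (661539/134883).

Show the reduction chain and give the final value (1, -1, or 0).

(661539/134883): 661539 mod 134883 = 122007, so (661539/134883) = (122007/134883)
flip (122007/134883) -> (134883/122007): both odd, 122007 mod 4 = 3, 134883 mod 4 = 3, so the flip contributes -1; sign now -1
(134883/122007): 134883 mod 122007 = 12876, so (134883/122007) = (12876/122007)
factor out 2^2: 12876 = 2^2·3219; with 122007 mod 8 = 7, (2/122007) = +1; sign now -1; continue with (3219/122007)
flip (3219/122007) -> (122007/3219): both odd, 3219 mod 4 = 3, 122007 mod 4 = 3, so the flip contributes -1; sign now +1
(122007/3219): 122007 mod 3219 = 2904, so (122007/3219) = (2904/3219)
factor out 2^3: 2904 = 2^3·363; with 3219 mod 8 = 3, (2/3219) = -1; sign now -1; continue with (363/3219)
flip (363/3219) -> (3219/363): both odd, 363 mod 4 = 3, 3219 mod 4 = 3, so the flip contributes -1; sign now +1
(3219/363): 3219 mod 363 = 315, so (3219/363) = (315/363)
flip (315/363) -> (363/315): both odd, 315 mod 4 = 3, 363 mod 4 = 3, so the flip contributes -1; sign now -1
(363/315): 363 mod 315 = 48, so (363/315) = (48/315)
factor out 2^4: 48 = 2^4·3; with 315 mod 8 = 3, (2/315) = -1; sign now -1; continue with (3/315)
flip (3/315) -> (315/3): both odd, 3 mod 4 = 3, 315 mod 4 = 3, so the flip contributes -1; sign now +1
(315/3): 315 mod 3 = 0, so (315/3) = (0/3)
reached (0/3); gcd(a, n) > 1, so (0/3) = 0 and the symbol is 0

0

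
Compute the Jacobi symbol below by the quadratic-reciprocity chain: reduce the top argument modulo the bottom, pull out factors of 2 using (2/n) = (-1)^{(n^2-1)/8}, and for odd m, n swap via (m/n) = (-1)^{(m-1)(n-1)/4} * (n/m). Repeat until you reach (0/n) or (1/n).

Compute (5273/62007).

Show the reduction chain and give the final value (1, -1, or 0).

-1

reciprocity: (5273/62007) = +1·(62007/5273) since 5273 mod 4 = 1, 62007 mod 4 = 3; sign now +1
(62007/5273) = (4004/5273)   [reduce mod 5273]
4004 = 2^2·1001; (2/5273) = +1 since 5273 mod 8 = 1, so (4004/5273) = (+1)^2·(1001/5273); sign now +1
reciprocity: (1001/5273) = +1·(5273/1001) since 1001 mod 4 = 1, 5273 mod 4 = 1; sign now +1
(5273/1001) = (268/1001)   [reduce mod 1001]
268 = 2^2·67; (2/1001) = +1 since 1001 mod 8 = 1, so (268/1001) = (+1)^2·(67/1001); sign now +1
reciprocity: (67/1001) = +1·(1001/67) since 67 mod 4 = 3, 1001 mod 4 = 1; sign now +1
(1001/67) = (63/67)   [reduce mod 67]
reciprocity: (63/67) = -1·(67/63) since 63 mod 4 = 3, 67 mod 4 = 3; sign now -1
(67/63) = (4/63)   [reduce mod 63]
4 = 2^2·1; (2/63) = +1 since 63 mod 8 = 7, so (4/63) = (+1)^2·(1/63); sign now -1
(1/63) = 1; final value = sign = -1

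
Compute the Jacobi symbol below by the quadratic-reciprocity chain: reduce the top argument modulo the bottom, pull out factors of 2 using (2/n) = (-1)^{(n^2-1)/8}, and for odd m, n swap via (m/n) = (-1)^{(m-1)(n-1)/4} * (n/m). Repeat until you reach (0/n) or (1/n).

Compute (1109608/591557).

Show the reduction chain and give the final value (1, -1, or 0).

1

(1109608/591557): 1109608 mod 591557 = 518051, so (1109608/591557) = (518051/591557)
flip (518051/591557) -> (591557/518051): both odd, 518051 mod 4 = 3, 591557 mod 4 = 1, so the flip contributes +1; sign now +1
(591557/518051): 591557 mod 518051 = 73506, so (591557/518051) = (73506/518051)
factor out 2^1: 73506 = 2^1·36753; with 518051 mod 8 = 3, (2/518051) = -1; sign now -1; continue with (36753/518051)
flip (36753/518051) -> (518051/36753): both odd, 36753 mod 4 = 1, 518051 mod 4 = 3, so the flip contributes +1; sign now -1
(518051/36753): 518051 mod 36753 = 3509, so (518051/36753) = (3509/36753)
flip (3509/36753) -> (36753/3509): both odd, 3509 mod 4 = 1, 36753 mod 4 = 1, so the flip contributes +1; sign now -1
(36753/3509): 36753 mod 3509 = 1663, so (36753/3509) = (1663/3509)
flip (1663/3509) -> (3509/1663): both odd, 1663 mod 4 = 3, 3509 mod 4 = 1, so the flip contributes +1; sign now -1
(3509/1663): 3509 mod 1663 = 183, so (3509/1663) = (183/1663)
flip (183/1663) -> (1663/183): both odd, 183 mod 4 = 3, 1663 mod 4 = 3, so the flip contributes -1; sign now +1
(1663/183): 1663 mod 183 = 16, so (1663/183) = (16/183)
factor out 2^4: 16 = 2^4·1; with 183 mod 8 = 7, (2/183) = +1; sign now +1; continue with (1/183)
reached (1/183) = 1, so the symbol is +1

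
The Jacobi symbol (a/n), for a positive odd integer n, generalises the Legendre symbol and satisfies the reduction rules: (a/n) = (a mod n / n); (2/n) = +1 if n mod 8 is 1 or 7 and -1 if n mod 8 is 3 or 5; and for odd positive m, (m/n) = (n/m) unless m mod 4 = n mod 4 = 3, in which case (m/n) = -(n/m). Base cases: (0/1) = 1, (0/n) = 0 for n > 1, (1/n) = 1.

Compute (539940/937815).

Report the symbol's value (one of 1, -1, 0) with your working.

539940 = 2^2·134985; (2/937815) = +1 since 937815 mod 8 = 7, so (539940/937815) = (+1)^2·(134985/937815); sign now +1
reciprocity: (134985/937815) = +1·(937815/134985) since 134985 mod 4 = 1, 937815 mod 4 = 3; sign now +1
(937815/134985) = (127905/134985)   [reduce mod 134985]
reciprocity: (127905/134985) = +1·(134985/127905) since 127905 mod 4 = 1, 134985 mod 4 = 1; sign now +1
(134985/127905) = (7080/127905)   [reduce mod 127905]
7080 = 2^3·885; (2/127905) = +1 since 127905 mod 8 = 1, so (7080/127905) = (+1)^3·(885/127905); sign now +1
reciprocity: (885/127905) = +1·(127905/885) since 885 mod 4 = 1, 127905 mod 4 = 1; sign now +1
(127905/885) = (465/885)   [reduce mod 885]
reciprocity: (465/885) = +1·(885/465) since 465 mod 4 = 1, 885 mod 4 = 1; sign now +1
(885/465) = (420/465)   [reduce mod 465]
420 = 2^2·105; (2/465) = +1 since 465 mod 8 = 1, so (420/465) = (+1)^2·(105/465); sign now +1
reciprocity: (105/465) = +1·(465/105) since 105 mod 4 = 1, 465 mod 4 = 1; sign now +1
(465/105) = (45/105)   [reduce mod 105]
reciprocity: (45/105) = +1·(105/45) since 45 mod 4 = 1, 105 mod 4 = 1; sign now +1
(105/45) = (15/45)   [reduce mod 45]
reciprocity: (15/45) = +1·(45/15) since 15 mod 4 = 3, 45 mod 4 = 1; sign now +1
(45/15) = (0/15)   [reduce mod 15]
(0/15) = 0   [gcd(a, n) > 1]; final value = 0

0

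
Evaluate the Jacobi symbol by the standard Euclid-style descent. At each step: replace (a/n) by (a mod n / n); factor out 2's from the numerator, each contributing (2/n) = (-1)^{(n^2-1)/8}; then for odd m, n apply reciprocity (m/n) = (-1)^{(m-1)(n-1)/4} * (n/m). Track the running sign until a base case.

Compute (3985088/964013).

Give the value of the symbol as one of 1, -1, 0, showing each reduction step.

(3985088/964013): 3985088 mod 964013 = 129036, so (3985088/964013) = (129036/964013)
factor out 2^2: 129036 = 2^2·32259; with 964013 mod 8 = 5, (2/964013) = -1; sign now +1; continue with (32259/964013)
flip (32259/964013) -> (964013/32259): both odd, 32259 mod 4 = 3, 964013 mod 4 = 1, so the flip contributes +1; sign now +1
(964013/32259): 964013 mod 32259 = 28502, so (964013/32259) = (28502/32259)
factor out 2^1: 28502 = 2^1·14251; with 32259 mod 8 = 3, (2/32259) = -1; sign now -1; continue with (14251/32259)
flip (14251/32259) -> (32259/14251): both odd, 14251 mod 4 = 3, 32259 mod 4 = 3, so the flip contributes -1; sign now +1
(32259/14251): 32259 mod 14251 = 3757, so (32259/14251) = (3757/14251)
flip (3757/14251) -> (14251/3757): both odd, 3757 mod 4 = 1, 14251 mod 4 = 3, so the flip contributes +1; sign now +1
(14251/3757): 14251 mod 3757 = 2980, so (14251/3757) = (2980/3757)
factor out 2^2: 2980 = 2^2·745; with 3757 mod 8 = 5, (2/3757) = -1; sign now +1; continue with (745/3757)
flip (745/3757) -> (3757/745): both odd, 745 mod 4 = 1, 3757 mod 4 = 1, so the flip contributes +1; sign now +1
(3757/745): 3757 mod 745 = 32, so (3757/745) = (32/745)
factor out 2^5: 32 = 2^5·1; with 745 mod 8 = 1, (2/745) = +1; sign now +1; continue with (1/745)
reached (1/745) = 1, so the symbol is +1

1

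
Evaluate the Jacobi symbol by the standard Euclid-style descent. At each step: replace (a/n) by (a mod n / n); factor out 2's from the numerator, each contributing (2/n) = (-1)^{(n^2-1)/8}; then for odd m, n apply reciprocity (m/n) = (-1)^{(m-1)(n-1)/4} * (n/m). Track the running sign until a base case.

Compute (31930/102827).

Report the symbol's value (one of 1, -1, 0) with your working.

0

factor out 2^1: 31930 = 2^1·15965; with 102827 mod 8 = 3, (2/102827) = -1; sign now -1; continue with (15965/102827)
flip (15965/102827) -> (102827/15965): both odd, 15965 mod 4 = 1, 102827 mod 4 = 3, so the flip contributes +1; sign now -1
(102827/15965): 102827 mod 15965 = 7037, so (102827/15965) = (7037/15965)
flip (7037/15965) -> (15965/7037): both odd, 7037 mod 4 = 1, 15965 mod 4 = 1, so the flip contributes +1; sign now -1
(15965/7037): 15965 mod 7037 = 1891, so (15965/7037) = (1891/7037)
flip (1891/7037) -> (7037/1891): both odd, 1891 mod 4 = 3, 7037 mod 4 = 1, so the flip contributes +1; sign now -1
(7037/1891): 7037 mod 1891 = 1364, so (7037/1891) = (1364/1891)
factor out 2^2: 1364 = 2^2·341; with 1891 mod 8 = 3, (2/1891) = -1; sign now -1; continue with (341/1891)
flip (341/1891) -> (1891/341): both odd, 341 mod 4 = 1, 1891 mod 4 = 3, so the flip contributes +1; sign now -1
(1891/341): 1891 mod 341 = 186, so (1891/341) = (186/341)
factor out 2^1: 186 = 2^1·93; with 341 mod 8 = 5, (2/341) = -1; sign now +1; continue with (93/341)
flip (93/341) -> (341/93): both odd, 93 mod 4 = 1, 341 mod 4 = 1, so the flip contributes +1; sign now +1
(341/93): 341 mod 93 = 62, so (341/93) = (62/93)
factor out 2^1: 62 = 2^1·31; with 93 mod 8 = 5, (2/93) = -1; sign now -1; continue with (31/93)
flip (31/93) -> (93/31): both odd, 31 mod 4 = 3, 93 mod 4 = 1, so the flip contributes +1; sign now -1
(93/31): 93 mod 31 = 0, so (93/31) = (0/31)
reached (0/31); gcd(a, n) > 1, so (0/31) = 0 and the symbol is 0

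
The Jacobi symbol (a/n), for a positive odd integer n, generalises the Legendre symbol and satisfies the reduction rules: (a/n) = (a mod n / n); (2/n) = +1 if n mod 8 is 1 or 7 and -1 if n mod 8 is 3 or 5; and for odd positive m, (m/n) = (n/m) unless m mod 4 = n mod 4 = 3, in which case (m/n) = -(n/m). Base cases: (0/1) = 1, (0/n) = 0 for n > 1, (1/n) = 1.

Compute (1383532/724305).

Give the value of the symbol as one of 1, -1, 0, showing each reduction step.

(1383532/724305) = (659227/724305)   [reduce mod 724305]
reciprocity: (659227/724305) = +1·(724305/659227) since 659227 mod 4 = 3, 724305 mod 4 = 1; sign now +1
(724305/659227) = (65078/659227)   [reduce mod 659227]
65078 = 2^1·32539; (2/659227) = -1 since 659227 mod 8 = 3, so (65078/659227) = (-1)^1·(32539/659227); sign now -1
reciprocity: (32539/659227) = -1·(659227/32539) since 32539 mod 4 = 3, 659227 mod 4 = 3; sign now +1
(659227/32539) = (8447/32539)   [reduce mod 32539]
reciprocity: (8447/32539) = -1·(32539/8447) since 8447 mod 4 = 3, 32539 mod 4 = 3; sign now -1
(32539/8447) = (7198/8447)   [reduce mod 8447]
7198 = 2^1·3599; (2/8447) = +1 since 8447 mod 8 = 7, so (7198/8447) = (+1)^1·(3599/8447); sign now -1
reciprocity: (3599/8447) = -1·(8447/3599) since 3599 mod 4 = 3, 8447 mod 4 = 3; sign now +1
(8447/3599) = (1249/3599)   [reduce mod 3599]
reciprocity: (1249/3599) = +1·(3599/1249) since 1249 mod 4 = 1, 3599 mod 4 = 3; sign now +1
(3599/1249) = (1101/1249)   [reduce mod 1249]
reciprocity: (1101/1249) = +1·(1249/1101) since 1101 mod 4 = 1, 1249 mod 4 = 1; sign now +1
(1249/1101) = (148/1101)   [reduce mod 1101]
148 = 2^2·37; (2/1101) = -1 since 1101 mod 8 = 5, so (148/1101) = (-1)^2·(37/1101); sign now +1
reciprocity: (37/1101) = +1·(1101/37) since 37 mod 4 = 1, 1101 mod 4 = 1; sign now +1
(1101/37) = (28/37)   [reduce mod 37]
28 = 2^2·7; (2/37) = -1 since 37 mod 8 = 5, so (28/37) = (-1)^2·(7/37); sign now +1
reciprocity: (7/37) = +1·(37/7) since 7 mod 4 = 3, 37 mod 4 = 1; sign now +1
(37/7) = (2/7)   [reduce mod 7]
2 = 2^1·1; (2/7) = +1 since 7 mod 8 = 7, so (2/7) = (+1)^1·(1/7); sign now +1
(1/7) = 1; final value = sign = +1

1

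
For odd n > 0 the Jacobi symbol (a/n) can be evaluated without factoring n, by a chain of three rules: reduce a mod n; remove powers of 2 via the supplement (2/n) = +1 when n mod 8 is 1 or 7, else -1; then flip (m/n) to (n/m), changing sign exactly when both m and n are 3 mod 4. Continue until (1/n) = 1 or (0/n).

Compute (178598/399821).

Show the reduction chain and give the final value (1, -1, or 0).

-1

178598 = 2^1·89299; (2/399821) = -1 since 399821 mod 8 = 5, so (178598/399821) = (-1)^1·(89299/399821); sign now -1
reciprocity: (89299/399821) = +1·(399821/89299) since 89299 mod 4 = 3, 399821 mod 4 = 1; sign now -1
(399821/89299) = (42625/89299)   [reduce mod 89299]
reciprocity: (42625/89299) = +1·(89299/42625) since 42625 mod 4 = 1, 89299 mod 4 = 3; sign now -1
(89299/42625) = (4049/42625)   [reduce mod 42625]
reciprocity: (4049/42625) = +1·(42625/4049) since 4049 mod 4 = 1, 42625 mod 4 = 1; sign now -1
(42625/4049) = (2135/4049)   [reduce mod 4049]
reciprocity: (2135/4049) = +1·(4049/2135) since 2135 mod 4 = 3, 4049 mod 4 = 1; sign now -1
(4049/2135) = (1914/2135)   [reduce mod 2135]
1914 = 2^1·957; (2/2135) = +1 since 2135 mod 8 = 7, so (1914/2135) = (+1)^1·(957/2135); sign now -1
reciprocity: (957/2135) = +1·(2135/957) since 957 mod 4 = 1, 2135 mod 4 = 3; sign now -1
(2135/957) = (221/957)   [reduce mod 957]
reciprocity: (221/957) = +1·(957/221) since 221 mod 4 = 1, 957 mod 4 = 1; sign now -1
(957/221) = (73/221)   [reduce mod 221]
reciprocity: (73/221) = +1·(221/73) since 73 mod 4 = 1, 221 mod 4 = 1; sign now -1
(221/73) = (2/73)   [reduce mod 73]
2 = 2^1·1; (2/73) = +1 since 73 mod 8 = 1, so (2/73) = (+1)^1·(1/73); sign now -1
(1/73) = 1; final value = sign = -1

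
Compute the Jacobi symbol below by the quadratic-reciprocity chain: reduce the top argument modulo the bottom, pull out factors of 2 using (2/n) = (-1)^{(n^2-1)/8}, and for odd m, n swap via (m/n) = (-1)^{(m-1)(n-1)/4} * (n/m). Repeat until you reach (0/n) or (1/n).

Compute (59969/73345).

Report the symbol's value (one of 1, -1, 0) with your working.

flip (59969/73345) -> (73345/59969): both odd, 59969 mod 4 = 1, 73345 mod 4 = 1, so the flip contributes +1; sign now +1
(73345/59969): 73345 mod 59969 = 13376, so (73345/59969) = (13376/59969)
factor out 2^6: 13376 = 2^6·209; with 59969 mod 8 = 1, (2/59969) = +1; sign now +1; continue with (209/59969)
flip (209/59969) -> (59969/209): both odd, 209 mod 4 = 1, 59969 mod 4 = 1, so the flip contributes +1; sign now +1
(59969/209): 59969 mod 209 = 195, so (59969/209) = (195/209)
flip (195/209) -> (209/195): both odd, 195 mod 4 = 3, 209 mod 4 = 1, so the flip contributes +1; sign now +1
(209/195): 209 mod 195 = 14, so (209/195) = (14/195)
factor out 2^1: 14 = 2^1·7; with 195 mod 8 = 3, (2/195) = -1; sign now -1; continue with (7/195)
flip (7/195) -> (195/7): both odd, 7 mod 4 = 3, 195 mod 4 = 3, so the flip contributes -1; sign now +1
(195/7): 195 mod 7 = 6, so (195/7) = (6/7)
factor out 2^1: 6 = 2^1·3; with 7 mod 8 = 7, (2/7) = +1; sign now +1; continue with (3/7)
flip (3/7) -> (7/3): both odd, 3 mod 4 = 3, 7 mod 4 = 3, so the flip contributes -1; sign now -1
(7/3): 7 mod 3 = 1, so (7/3) = (1/3)
reached (1/3) = 1, so the symbol is -1

-1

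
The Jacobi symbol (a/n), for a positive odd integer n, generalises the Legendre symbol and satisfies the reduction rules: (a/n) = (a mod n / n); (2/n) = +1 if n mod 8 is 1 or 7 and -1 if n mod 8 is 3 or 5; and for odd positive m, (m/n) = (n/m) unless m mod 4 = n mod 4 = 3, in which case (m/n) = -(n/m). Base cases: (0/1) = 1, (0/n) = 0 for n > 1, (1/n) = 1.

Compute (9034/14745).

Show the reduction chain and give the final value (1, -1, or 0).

1

factor out 2^1: 9034 = 2^1·4517; with 14745 mod 8 = 1, (2/14745) = +1; sign now +1; continue with (4517/14745)
flip (4517/14745) -> (14745/4517): both odd, 4517 mod 4 = 1, 14745 mod 4 = 1, so the flip contributes +1; sign now +1
(14745/4517): 14745 mod 4517 = 1194, so (14745/4517) = (1194/4517)
factor out 2^1: 1194 = 2^1·597; with 4517 mod 8 = 5, (2/4517) = -1; sign now -1; continue with (597/4517)
flip (597/4517) -> (4517/597): both odd, 597 mod 4 = 1, 4517 mod 4 = 1, so the flip contributes +1; sign now -1
(4517/597): 4517 mod 597 = 338, so (4517/597) = (338/597)
factor out 2^1: 338 = 2^1·169; with 597 mod 8 = 5, (2/597) = -1; sign now +1; continue with (169/597)
flip (169/597) -> (597/169): both odd, 169 mod 4 = 1, 597 mod 4 = 1, so the flip contributes +1; sign now +1
(597/169): 597 mod 169 = 90, so (597/169) = (90/169)
factor out 2^1: 90 = 2^1·45; with 169 mod 8 = 1, (2/169) = +1; sign now +1; continue with (45/169)
flip (45/169) -> (169/45): both odd, 45 mod 4 = 1, 169 mod 4 = 1, so the flip contributes +1; sign now +1
(169/45): 169 mod 45 = 34, so (169/45) = (34/45)
factor out 2^1: 34 = 2^1·17; with 45 mod 8 = 5, (2/45) = -1; sign now -1; continue with (17/45)
flip (17/45) -> (45/17): both odd, 17 mod 4 = 1, 45 mod 4 = 1, so the flip contributes +1; sign now -1
(45/17): 45 mod 17 = 11, so (45/17) = (11/17)
flip (11/17) -> (17/11): both odd, 11 mod 4 = 3, 17 mod 4 = 1, so the flip contributes +1; sign now -1
(17/11): 17 mod 11 = 6, so (17/11) = (6/11)
factor out 2^1: 6 = 2^1·3; with 11 mod 8 = 3, (2/11) = -1; sign now +1; continue with (3/11)
flip (3/11) -> (11/3): both odd, 3 mod 4 = 3, 11 mod 4 = 3, so the flip contributes -1; sign now -1
(11/3): 11 mod 3 = 2, so (11/3) = (2/3)
factor out 2^1: 2 = 2^1·1; with 3 mod 8 = 3, (2/3) = -1; sign now +1; continue with (1/3)
reached (1/3) = 1, so the symbol is +1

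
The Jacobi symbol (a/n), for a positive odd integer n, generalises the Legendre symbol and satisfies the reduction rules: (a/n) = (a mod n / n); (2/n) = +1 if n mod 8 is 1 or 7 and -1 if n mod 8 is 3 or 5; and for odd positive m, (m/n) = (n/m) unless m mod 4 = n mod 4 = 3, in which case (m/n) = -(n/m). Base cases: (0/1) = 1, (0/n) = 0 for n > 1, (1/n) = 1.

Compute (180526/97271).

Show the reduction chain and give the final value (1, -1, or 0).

(180526/97271): 180526 mod 97271 = 83255, so (180526/97271) = (83255/97271)
flip (83255/97271) -> (97271/83255): both odd, 83255 mod 4 = 3, 97271 mod 4 = 3, so the flip contributes -1; sign now -1
(97271/83255): 97271 mod 83255 = 14016, so (97271/83255) = (14016/83255)
factor out 2^6: 14016 = 2^6·219; with 83255 mod 8 = 7, (2/83255) = +1; sign now -1; continue with (219/83255)
flip (219/83255) -> (83255/219): both odd, 219 mod 4 = 3, 83255 mod 4 = 3, so the flip contributes -1; sign now +1
(83255/219): 83255 mod 219 = 35, so (83255/219) = (35/219)
flip (35/219) -> (219/35): both odd, 35 mod 4 = 3, 219 mod 4 = 3, so the flip contributes -1; sign now -1
(219/35): 219 mod 35 = 9, so (219/35) = (9/35)
flip (9/35) -> (35/9): both odd, 9 mod 4 = 1, 35 mod 4 = 3, so the flip contributes +1; sign now -1
(35/9): 35 mod 9 = 8, so (35/9) = (8/9)
factor out 2^3: 8 = 2^3·1; with 9 mod 8 = 1, (2/9) = +1; sign now -1; continue with (1/9)
reached (1/9) = 1, so the symbol is -1

-1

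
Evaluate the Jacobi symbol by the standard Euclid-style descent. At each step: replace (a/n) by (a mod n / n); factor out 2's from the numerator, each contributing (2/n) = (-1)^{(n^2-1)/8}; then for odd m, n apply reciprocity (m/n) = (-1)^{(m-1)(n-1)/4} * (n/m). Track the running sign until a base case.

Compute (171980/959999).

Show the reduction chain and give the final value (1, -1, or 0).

-1

171980 = 2^2·42995; (2/959999) = +1 since 959999 mod 8 = 7, so (171980/959999) = (+1)^2·(42995/959999); sign now +1
reciprocity: (42995/959999) = -1·(959999/42995) since 42995 mod 4 = 3, 959999 mod 4 = 3; sign now -1
(959999/42995) = (14109/42995)   [reduce mod 42995]
reciprocity: (14109/42995) = +1·(42995/14109) since 14109 mod 4 = 1, 42995 mod 4 = 3; sign now -1
(42995/14109) = (668/14109)   [reduce mod 14109]
668 = 2^2·167; (2/14109) = -1 since 14109 mod 8 = 5, so (668/14109) = (-1)^2·(167/14109); sign now -1
reciprocity: (167/14109) = +1·(14109/167) since 167 mod 4 = 3, 14109 mod 4 = 1; sign now -1
(14109/167) = (81/167)   [reduce mod 167]
reciprocity: (81/167) = +1·(167/81) since 81 mod 4 = 1, 167 mod 4 = 3; sign now -1
(167/81) = (5/81)   [reduce mod 81]
reciprocity: (5/81) = +1·(81/5) since 5 mod 4 = 1, 81 mod 4 = 1; sign now -1
(81/5) = (1/5)   [reduce mod 5]
(1/5) = 1; final value = sign = -1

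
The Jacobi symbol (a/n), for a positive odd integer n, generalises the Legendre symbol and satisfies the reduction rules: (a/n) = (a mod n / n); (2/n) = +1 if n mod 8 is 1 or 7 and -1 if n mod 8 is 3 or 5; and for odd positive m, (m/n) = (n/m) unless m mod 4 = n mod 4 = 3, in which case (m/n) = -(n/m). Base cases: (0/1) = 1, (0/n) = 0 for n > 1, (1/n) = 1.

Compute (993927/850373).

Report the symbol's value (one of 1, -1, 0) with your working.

(993927/850373) = (143554/850373)   [reduce mod 850373]
143554 = 2^1·71777; (2/850373) = -1 since 850373 mod 8 = 5, so (143554/850373) = (-1)^1·(71777/850373); sign now -1
reciprocity: (71777/850373) = +1·(850373/71777) since 71777 mod 4 = 1, 850373 mod 4 = 1; sign now -1
(850373/71777) = (60826/71777)   [reduce mod 71777]
60826 = 2^1·30413; (2/71777) = +1 since 71777 mod 8 = 1, so (60826/71777) = (+1)^1·(30413/71777); sign now -1
reciprocity: (30413/71777) = +1·(71777/30413) since 30413 mod 4 = 1, 71777 mod 4 = 1; sign now -1
(71777/30413) = (10951/30413)   [reduce mod 30413]
reciprocity: (10951/30413) = +1·(30413/10951) since 10951 mod 4 = 3, 30413 mod 4 = 1; sign now -1
(30413/10951) = (8511/10951)   [reduce mod 10951]
reciprocity: (8511/10951) = -1·(10951/8511) since 8511 mod 4 = 3, 10951 mod 4 = 3; sign now +1
(10951/8511) = (2440/8511)   [reduce mod 8511]
2440 = 2^3·305; (2/8511) = +1 since 8511 mod 8 = 7, so (2440/8511) = (+1)^3·(305/8511); sign now +1
reciprocity: (305/8511) = +1·(8511/305) since 305 mod 4 = 1, 8511 mod 4 = 3; sign now +1
(8511/305) = (276/305)   [reduce mod 305]
276 = 2^2·69; (2/305) = +1 since 305 mod 8 = 1, so (276/305) = (+1)^2·(69/305); sign now +1
reciprocity: (69/305) = +1·(305/69) since 69 mod 4 = 1, 305 mod 4 = 1; sign now +1
(305/69) = (29/69)   [reduce mod 69]
reciprocity: (29/69) = +1·(69/29) since 29 mod 4 = 1, 69 mod 4 = 1; sign now +1
(69/29) = (11/29)   [reduce mod 29]
reciprocity: (11/29) = +1·(29/11) since 11 mod 4 = 3, 29 mod 4 = 1; sign now +1
(29/11) = (7/11)   [reduce mod 11]
reciprocity: (7/11) = -1·(11/7) since 7 mod 4 = 3, 11 mod 4 = 3; sign now -1
(11/7) = (4/7)   [reduce mod 7]
4 = 2^2·1; (2/7) = +1 since 7 mod 8 = 7, so (4/7) = (+1)^2·(1/7); sign now -1
(1/7) = 1; final value = sign = -1

-1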